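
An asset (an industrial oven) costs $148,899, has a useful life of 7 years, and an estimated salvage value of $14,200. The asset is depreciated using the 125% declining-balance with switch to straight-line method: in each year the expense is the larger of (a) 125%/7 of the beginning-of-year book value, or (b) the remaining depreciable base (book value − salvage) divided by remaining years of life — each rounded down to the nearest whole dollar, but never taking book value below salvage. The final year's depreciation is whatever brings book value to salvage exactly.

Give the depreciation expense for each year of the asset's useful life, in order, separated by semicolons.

$26,589; $21,841; $17,940; $17,082; $17,082; $17,082; $17,083

Depreciable base = $148,899 − $14,200 = $134,699.
Year 1: DB = ⌊$148,899 × 125%/7⌋ = $26,589; SL = ⌊$134,699/7⌋ = $19,242 → take DB $26,589. Book value $122,310.
Year 2: DB = ⌊$122,310 × 125%/7⌋ = $21,841; SL = ⌊$108,110/6⌋ = $18,018 → take DB $21,841. Book value $100,469.
Year 3: DB = ⌊$100,469 × 125%/7⌋ = $17,940; SL = ⌊$86,269/5⌋ = $17,253 → take DB $17,940. Book value $82,529.
Year 4: DB = ⌊$82,529 × 125%/7⌋ = $14,737; SL = ⌊$68,329/4⌋ = $17,082 → take SL $17,082. Book value $65,447.
Year 5: DB = ⌊$65,447 × 125%/7⌋ = $11,686; SL = ⌊$51,247/3⌋ = $17,082 → take SL $17,082. Book value $48,365.
Year 6: DB = ⌊$48,365 × 125%/7⌋ = $8,636; SL = ⌊$34,165/2⌋ = $17,082 → take SL $17,082. Book value $31,283.
Year 7 (final): $31,283 − $14,200 = $17,083. Book value $14,200.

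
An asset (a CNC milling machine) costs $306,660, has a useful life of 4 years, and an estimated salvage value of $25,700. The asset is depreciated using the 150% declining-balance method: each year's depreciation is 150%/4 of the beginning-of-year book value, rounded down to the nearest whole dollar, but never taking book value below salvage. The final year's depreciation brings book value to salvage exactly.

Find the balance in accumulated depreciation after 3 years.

$231,791

Depreciable base = $306,660 − $25,700 = $280,960.
Year 1: ⌊$306,660 × 150%/4⌋ = $114,997. Book value $191,663.
Year 2: ⌊$191,663 × 150%/4⌋ = $71,873. Book value $119,790.
Year 3: ⌊$119,790 × 150%/4⌋ = $44,921. Book value $74,869.
Accumulated through year 3 = $306,660 − $74,869 = $231,791.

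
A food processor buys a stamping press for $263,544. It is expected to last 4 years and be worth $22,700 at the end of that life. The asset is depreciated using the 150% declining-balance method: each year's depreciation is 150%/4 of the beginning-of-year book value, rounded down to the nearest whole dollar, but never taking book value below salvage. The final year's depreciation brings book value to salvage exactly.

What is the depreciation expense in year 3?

Depreciable base = $263,544 − $22,700 = $240,844.
Year 1: ⌊$263,544 × 150%/4⌋ = $98,829. Book value $164,715.
Year 2: ⌊$164,715 × 150%/4⌋ = $61,768. Book value $102,947.
Year 3: ⌊$102,947 × 150%/4⌋ = $38,605. Book value $64,342.

$38,605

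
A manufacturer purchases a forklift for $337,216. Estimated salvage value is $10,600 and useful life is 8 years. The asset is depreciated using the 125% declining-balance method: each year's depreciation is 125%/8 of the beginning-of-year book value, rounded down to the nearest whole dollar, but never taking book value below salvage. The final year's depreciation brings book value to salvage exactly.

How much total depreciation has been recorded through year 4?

$166,306

Depreciable base = $337,216 − $10,600 = $326,616.
Year 1: ⌊$337,216 × 125%/8⌋ = $52,690. Book value $284,526.
Year 2: ⌊$284,526 × 125%/8⌋ = $44,457. Book value $240,069.
Year 3: ⌊$240,069 × 125%/8⌋ = $37,510. Book value $202,559.
Year 4: ⌊$202,559 × 125%/8⌋ = $31,649. Book value $170,910.
Accumulated through year 4 = $337,216 − $170,910 = $166,306.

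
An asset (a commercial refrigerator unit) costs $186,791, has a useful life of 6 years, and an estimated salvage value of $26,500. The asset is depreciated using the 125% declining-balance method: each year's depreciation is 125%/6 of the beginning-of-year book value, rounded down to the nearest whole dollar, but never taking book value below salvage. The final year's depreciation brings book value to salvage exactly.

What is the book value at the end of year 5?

Depreciable base = $186,791 − $26,500 = $160,291.
Year 1: ⌊$186,791 × 125%/6⌋ = $38,914. Book value $147,877.
Year 2: ⌊$147,877 × 125%/6⌋ = $30,807. Book value $117,070.
Year 3: ⌊$117,070 × 125%/6⌋ = $24,389. Book value $92,681.
Year 4: ⌊$92,681 × 125%/6⌋ = $19,308. Book value $73,373.
Year 5: ⌊$73,373 × 125%/6⌋ = $15,286. Book value $58,087.

$58,087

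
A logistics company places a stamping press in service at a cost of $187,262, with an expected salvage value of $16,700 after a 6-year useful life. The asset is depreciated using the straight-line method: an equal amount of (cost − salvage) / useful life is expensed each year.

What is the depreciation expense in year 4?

$28,427

Depreciable base = $187,262 − $16,700 = $170,562.
Annual expense = $170,562 / 6 = $28,427.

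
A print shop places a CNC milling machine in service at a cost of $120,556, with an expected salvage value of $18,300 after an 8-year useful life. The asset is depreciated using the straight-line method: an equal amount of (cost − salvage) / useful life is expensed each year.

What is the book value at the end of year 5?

$56,646

Depreciable base = $120,556 − $18,300 = $102,256.
Annual expense = $102,256 / 8 = $12,782.
End of year 1: book value $107,774.
End of year 2: book value $94,992.
End of year 3: book value $82,210.
End of year 4: book value $69,428.
End of year 5: book value $56,646.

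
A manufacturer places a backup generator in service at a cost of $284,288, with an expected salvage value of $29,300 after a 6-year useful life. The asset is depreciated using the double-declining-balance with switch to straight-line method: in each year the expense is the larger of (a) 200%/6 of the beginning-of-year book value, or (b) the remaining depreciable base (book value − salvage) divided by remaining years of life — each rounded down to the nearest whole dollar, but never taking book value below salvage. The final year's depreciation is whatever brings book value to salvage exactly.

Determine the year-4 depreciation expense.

Depreciable base = $284,288 − $29,300 = $254,988.
Year 1: DB = ⌊$284,288 × 200%/6⌋ = $94,762; SL = ⌊$254,988/6⌋ = $42,498 → take DB $94,762. Book value $189,526.
Year 2: DB = ⌊$189,526 × 200%/6⌋ = $63,175; SL = ⌊$160,226/5⌋ = $32,045 → take DB $63,175. Book value $126,351.
Year 3: DB = ⌊$126,351 × 200%/6⌋ = $42,117; SL = ⌊$97,051/4⌋ = $24,262 → take DB $42,117. Book value $84,234.
Year 4: DB = ⌊$84,234 × 200%/6⌋ = $28,078; SL = ⌊$54,934/3⌋ = $18,311 → take DB $28,078. Book value $56,156.

$28,078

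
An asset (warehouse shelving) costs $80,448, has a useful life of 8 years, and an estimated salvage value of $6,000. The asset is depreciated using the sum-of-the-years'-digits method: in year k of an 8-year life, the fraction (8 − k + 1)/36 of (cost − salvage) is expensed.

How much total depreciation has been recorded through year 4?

$53,768

Depreciable base = $80,448 − $6,000 = $74,448.
Sum of the years' digits = 8+7+6+5+4+3+2+1 = 36.
Year 1: $74,448 × 8/36 = $16,544. Book value $63,904.
Year 2: $74,448 × 7/36 = $14,476. Book value $49,428.
Year 3: $74,448 × 6/36 = $12,408. Book value $37,020.
Year 4: $74,448 × 5/36 = $10,340. Book value $26,680.
Accumulated through year 4 = $80,448 − $26,680 = $53,768.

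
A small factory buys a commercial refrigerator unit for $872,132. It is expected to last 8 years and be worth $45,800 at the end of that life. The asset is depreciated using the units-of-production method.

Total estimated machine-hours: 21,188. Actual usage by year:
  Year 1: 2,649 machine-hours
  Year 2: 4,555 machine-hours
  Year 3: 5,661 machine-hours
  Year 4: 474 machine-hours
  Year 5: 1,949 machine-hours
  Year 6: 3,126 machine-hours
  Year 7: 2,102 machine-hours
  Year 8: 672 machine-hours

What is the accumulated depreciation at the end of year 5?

$596,232

Depreciable base = $872,132 − $45,800 = $826,332.
Rate = $826,332 / 21,188 machine-hours = $39 per machine-hour.
Year 1: 2,649 × $39 = $103,311. Book value $768,821.
Year 2: 4,555 × $39 = $177,645. Book value $591,176.
Year 3: 5,661 × $39 = $220,779. Book value $370,397.
Year 4: 474 × $39 = $18,486. Book value $351,911.
Year 5: 1,949 × $39 = $76,011. Book value $275,900.
Accumulated through year 5 = $872,132 − $275,900 = $596,232.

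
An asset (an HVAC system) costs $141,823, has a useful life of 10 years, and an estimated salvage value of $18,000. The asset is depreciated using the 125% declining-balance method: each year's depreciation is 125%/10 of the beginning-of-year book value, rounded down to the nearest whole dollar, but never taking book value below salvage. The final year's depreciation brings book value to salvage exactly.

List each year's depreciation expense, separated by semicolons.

Depreciable base = $141,823 − $18,000 = $123,823.
Year 1: ⌊$141,823 × 125%/10⌋ = $17,727. Book value $124,096.
Year 2: ⌊$124,096 × 125%/10⌋ = $15,512. Book value $108,584.
Year 3: ⌊$108,584 × 125%/10⌋ = $13,573. Book value $95,011.
Year 4: ⌊$95,011 × 125%/10⌋ = $11,876. Book value $83,135.
Year 5: ⌊$83,135 × 125%/10⌋ = $10,391. Book value $72,744.
Year 6: ⌊$72,744 × 125%/10⌋ = $9,093. Book value $63,651.
Year 7: ⌊$63,651 × 125%/10⌋ = $7,956. Book value $55,695.
Year 8: ⌊$55,695 × 125%/10⌋ = $6,961. Book value $48,734.
Year 9: ⌊$48,734 × 125%/10⌋ = $6,091. Book value $42,643.
Year 10 (final): $42,643 − $18,000 = $24,643. Book value $18,000.

$17,727; $15,512; $13,573; $11,876; $10,391; $9,093; $7,956; $6,961; $6,091; $24,643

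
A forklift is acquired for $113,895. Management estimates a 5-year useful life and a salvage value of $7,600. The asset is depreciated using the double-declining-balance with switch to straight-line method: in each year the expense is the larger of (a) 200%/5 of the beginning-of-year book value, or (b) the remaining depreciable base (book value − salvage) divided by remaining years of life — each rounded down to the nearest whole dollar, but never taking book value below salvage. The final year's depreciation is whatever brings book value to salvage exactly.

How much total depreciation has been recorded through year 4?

Depreciable base = $113,895 − $7,600 = $106,295.
Year 1: DB = ⌊$113,895 × 200%/5⌋ = $45,558; SL = ⌊$106,295/5⌋ = $21,259 → take DB $45,558. Book value $68,337.
Year 2: DB = ⌊$68,337 × 200%/5⌋ = $27,334; SL = ⌊$60,737/4⌋ = $15,184 → take DB $27,334. Book value $41,003.
Year 3: DB = ⌊$41,003 × 200%/5⌋ = $16,401; SL = ⌊$33,403/3⌋ = $11,134 → take DB $16,401. Book value $24,602.
Year 4: DB = ⌊$24,602 × 200%/5⌋ = $9,840; SL = ⌊$17,002/2⌋ = $8,501 → take DB $9,840. Book value $14,762.
Accumulated through year 4 = $113,895 − $14,762 = $99,133.

$99,133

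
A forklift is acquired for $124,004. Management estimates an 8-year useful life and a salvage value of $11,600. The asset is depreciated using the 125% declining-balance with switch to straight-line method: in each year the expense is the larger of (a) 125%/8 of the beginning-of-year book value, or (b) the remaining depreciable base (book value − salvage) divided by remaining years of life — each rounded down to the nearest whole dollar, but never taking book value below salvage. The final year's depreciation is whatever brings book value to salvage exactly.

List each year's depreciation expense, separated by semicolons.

Depreciable base = $124,004 − $11,600 = $112,404.
Year 1: DB = ⌊$124,004 × 125%/8⌋ = $19,375; SL = ⌊$112,404/8⌋ = $14,050 → take DB $19,375. Book value $104,629.
Year 2: DB = ⌊$104,629 × 125%/8⌋ = $16,348; SL = ⌊$93,029/7⌋ = $13,289 → take DB $16,348. Book value $88,281.
Year 3: DB = ⌊$88,281 × 125%/8⌋ = $13,793; SL = ⌊$76,681/6⌋ = $12,780 → take DB $13,793. Book value $74,488.
Year 4: DB = ⌊$74,488 × 125%/8⌋ = $11,638; SL = ⌊$62,888/5⌋ = $12,577 → take SL $12,577. Book value $61,911.
Year 5: DB = ⌊$61,911 × 125%/8⌋ = $9,673; SL = ⌊$50,311/4⌋ = $12,577 → take SL $12,577. Book value $49,334.
Year 6: DB = ⌊$49,334 × 125%/8⌋ = $7,708; SL = ⌊$37,734/3⌋ = $12,578 → take SL $12,578. Book value $36,756.
Year 7: DB = ⌊$36,756 × 125%/8⌋ = $5,743; SL = ⌊$25,156/2⌋ = $12,578 → take SL $12,578. Book value $24,178.
Year 8 (final): $24,178 − $11,600 = $12,578. Book value $11,600.

$19,375; $16,348; $13,793; $12,577; $12,577; $12,578; $12,578; $12,578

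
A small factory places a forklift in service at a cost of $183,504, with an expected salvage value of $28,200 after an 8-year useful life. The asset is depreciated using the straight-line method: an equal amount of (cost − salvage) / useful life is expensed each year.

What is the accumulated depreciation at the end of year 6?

$116,478

Depreciable base = $183,504 − $28,200 = $155,304.
Annual expense = $155,304 / 8 = $19,413.
End of year 1: book value $164,091.
End of year 2: book value $144,678.
End of year 3: book value $125,265.
End of year 4: book value $105,852.
End of year 5: book value $86,439.
End of year 6: book value $67,026.
Accumulated through year 6 = $183,504 − $67,026 = $116,478.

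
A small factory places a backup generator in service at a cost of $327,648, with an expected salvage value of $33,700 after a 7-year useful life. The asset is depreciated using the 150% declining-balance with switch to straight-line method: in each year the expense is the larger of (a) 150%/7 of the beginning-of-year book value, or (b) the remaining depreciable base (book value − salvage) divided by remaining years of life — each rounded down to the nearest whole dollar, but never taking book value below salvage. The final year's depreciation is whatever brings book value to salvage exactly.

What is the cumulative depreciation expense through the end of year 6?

$263,557

Depreciable base = $327,648 − $33,700 = $293,948.
Year 1: DB = ⌊$327,648 × 150%/7⌋ = $70,210; SL = ⌊$293,948/7⌋ = $41,992 → take DB $70,210. Book value $257,438.
Year 2: DB = ⌊$257,438 × 150%/7⌋ = $55,165; SL = ⌊$223,738/6⌋ = $37,289 → take DB $55,165. Book value $202,273.
Year 3: DB = ⌊$202,273 × 150%/7⌋ = $43,344; SL = ⌊$168,573/5⌋ = $33,714 → take DB $43,344. Book value $158,929.
Year 4: DB = ⌊$158,929 × 150%/7⌋ = $34,056; SL = ⌊$125,229/4⌋ = $31,307 → take DB $34,056. Book value $124,873.
Year 5: DB = ⌊$124,873 × 150%/7⌋ = $26,758; SL = ⌊$91,173/3⌋ = $30,391 → take SL $30,391. Book value $94,482.
Year 6: DB = ⌊$94,482 × 150%/7⌋ = $20,246; SL = ⌊$60,782/2⌋ = $30,391 → take SL $30,391. Book value $64,091.
Accumulated through year 6 = $327,648 − $64,091 = $263,557.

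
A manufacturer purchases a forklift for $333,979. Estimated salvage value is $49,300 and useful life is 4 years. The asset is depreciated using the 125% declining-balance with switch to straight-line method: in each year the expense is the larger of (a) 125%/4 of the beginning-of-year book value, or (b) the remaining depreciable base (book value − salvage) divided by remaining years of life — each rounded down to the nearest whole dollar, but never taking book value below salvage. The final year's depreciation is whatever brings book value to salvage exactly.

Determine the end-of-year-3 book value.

$103,579

Depreciable base = $333,979 − $49,300 = $284,679.
Year 1: DB = ⌊$333,979 × 125%/4⌋ = $104,368; SL = ⌊$284,679/4⌋ = $71,169 → take DB $104,368. Book value $229,611.
Year 2: DB = ⌊$229,611 × 125%/4⌋ = $71,753; SL = ⌊$180,311/3⌋ = $60,103 → take DB $71,753. Book value $157,858.
Year 3: DB = ⌊$157,858 × 125%/4⌋ = $49,330; SL = ⌊$108,558/2⌋ = $54,279 → take SL $54,279. Book value $103,579.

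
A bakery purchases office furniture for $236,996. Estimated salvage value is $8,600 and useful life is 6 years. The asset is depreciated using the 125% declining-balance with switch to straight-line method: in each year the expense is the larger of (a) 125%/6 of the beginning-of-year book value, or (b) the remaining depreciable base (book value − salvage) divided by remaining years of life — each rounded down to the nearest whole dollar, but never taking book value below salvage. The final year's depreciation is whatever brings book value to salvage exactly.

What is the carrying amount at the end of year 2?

$148,535

Depreciable base = $236,996 − $8,600 = $228,396.
Year 1: DB = ⌊$236,996 × 125%/6⌋ = $49,374; SL = ⌊$228,396/6⌋ = $38,066 → take DB $49,374. Book value $187,622.
Year 2: DB = ⌊$187,622 × 125%/6⌋ = $39,087; SL = ⌊$179,022/5⌋ = $35,804 → take DB $39,087. Book value $148,535.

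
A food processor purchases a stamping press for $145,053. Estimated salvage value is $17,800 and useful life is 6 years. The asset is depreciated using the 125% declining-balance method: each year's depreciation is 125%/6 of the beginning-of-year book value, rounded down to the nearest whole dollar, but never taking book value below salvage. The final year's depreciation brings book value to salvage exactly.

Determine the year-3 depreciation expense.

$18,939

Depreciable base = $145,053 − $17,800 = $127,253.
Year 1: ⌊$145,053 × 125%/6⌋ = $30,219. Book value $114,834.
Year 2: ⌊$114,834 × 125%/6⌋ = $23,923. Book value $90,911.
Year 3: ⌊$90,911 × 125%/6⌋ = $18,939. Book value $71,972.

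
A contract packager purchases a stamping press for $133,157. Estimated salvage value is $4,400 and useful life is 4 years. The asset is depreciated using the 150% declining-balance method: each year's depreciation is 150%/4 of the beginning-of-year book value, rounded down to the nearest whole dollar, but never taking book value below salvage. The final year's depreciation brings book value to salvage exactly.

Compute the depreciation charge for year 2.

$31,209

Depreciable base = $133,157 − $4,400 = $128,757.
Year 1: ⌊$133,157 × 150%/4⌋ = $49,933. Book value $83,224.
Year 2: ⌊$83,224 × 150%/4⌋ = $31,209. Book value $52,015.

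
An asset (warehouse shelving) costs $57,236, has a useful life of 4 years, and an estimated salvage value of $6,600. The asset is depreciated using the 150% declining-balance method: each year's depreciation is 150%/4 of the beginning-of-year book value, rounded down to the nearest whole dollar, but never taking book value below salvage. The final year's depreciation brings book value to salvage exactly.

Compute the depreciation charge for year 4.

$7,375

Depreciable base = $57,236 − $6,600 = $50,636.
Year 1: ⌊$57,236 × 150%/4⌋ = $21,463. Book value $35,773.
Year 2: ⌊$35,773 × 150%/4⌋ = $13,414. Book value $22,359.
Year 3: ⌊$22,359 × 150%/4⌋ = $8,384. Book value $13,975.
Year 4 (final): $13,975 − $6,600 = $7,375. Book value $6,600.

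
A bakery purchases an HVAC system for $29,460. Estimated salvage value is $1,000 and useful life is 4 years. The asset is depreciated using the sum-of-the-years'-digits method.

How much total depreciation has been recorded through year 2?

$19,922

Depreciable base = $29,460 − $1,000 = $28,460.
Sum of the years' digits = 4+3+2+1 = 10.
Year 1: $28,460 × 4/10 = $11,384. Book value $18,076.
Year 2: $28,460 × 3/10 = $8,538. Book value $9,538.
Accumulated through year 2 = $29,460 − $9,538 = $19,922.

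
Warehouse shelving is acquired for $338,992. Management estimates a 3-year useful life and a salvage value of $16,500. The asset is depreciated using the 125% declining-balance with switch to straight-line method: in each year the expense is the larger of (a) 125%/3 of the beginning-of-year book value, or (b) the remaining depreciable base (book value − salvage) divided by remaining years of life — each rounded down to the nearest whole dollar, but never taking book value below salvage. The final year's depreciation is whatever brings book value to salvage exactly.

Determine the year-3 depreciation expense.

$90,623

Depreciable base = $338,992 − $16,500 = $322,492.
Year 1: DB = ⌊$338,992 × 125%/3⌋ = $141,246; SL = ⌊$322,492/3⌋ = $107,497 → take DB $141,246. Book value $197,746.
Year 2: DB = ⌊$197,746 × 125%/3⌋ = $82,394; SL = ⌊$181,246/2⌋ = $90,623 → take SL $90,623. Book value $107,123.
Year 3 (final): $107,123 − $16,500 = $90,623. Book value $16,500.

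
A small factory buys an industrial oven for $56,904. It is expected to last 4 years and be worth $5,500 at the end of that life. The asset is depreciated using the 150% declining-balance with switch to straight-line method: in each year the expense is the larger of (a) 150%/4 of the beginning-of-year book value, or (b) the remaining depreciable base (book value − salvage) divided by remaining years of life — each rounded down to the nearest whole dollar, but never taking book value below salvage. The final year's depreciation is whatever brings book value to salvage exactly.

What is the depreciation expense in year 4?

$8,365

Depreciable base = $56,904 − $5,500 = $51,404.
Year 1: DB = ⌊$56,904 × 150%/4⌋ = $21,339; SL = ⌊$51,404/4⌋ = $12,851 → take DB $21,339. Book value $35,565.
Year 2: DB = ⌊$35,565 × 150%/4⌋ = $13,336; SL = ⌊$30,065/3⌋ = $10,021 → take DB $13,336. Book value $22,229.
Year 3: DB = ⌊$22,229 × 150%/4⌋ = $8,335; SL = ⌊$16,729/2⌋ = $8,364 → take SL $8,364. Book value $13,865.
Year 4 (final): $13,865 − $5,500 = $8,365. Book value $5,500.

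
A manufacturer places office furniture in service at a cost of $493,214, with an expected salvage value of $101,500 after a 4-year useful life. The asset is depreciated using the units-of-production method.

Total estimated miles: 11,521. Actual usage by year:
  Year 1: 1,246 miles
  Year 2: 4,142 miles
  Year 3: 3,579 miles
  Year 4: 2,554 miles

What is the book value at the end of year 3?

Depreciable base = $493,214 − $101,500 = $391,714.
Rate = $391,714 / 11,521 miles = $34 per mile.
Year 1: 1,246 × $34 = $42,364. Book value $450,850.
Year 2: 4,142 × $34 = $140,828. Book value $310,022.
Year 3: 3,579 × $34 = $121,686. Book value $188,336.

$188,336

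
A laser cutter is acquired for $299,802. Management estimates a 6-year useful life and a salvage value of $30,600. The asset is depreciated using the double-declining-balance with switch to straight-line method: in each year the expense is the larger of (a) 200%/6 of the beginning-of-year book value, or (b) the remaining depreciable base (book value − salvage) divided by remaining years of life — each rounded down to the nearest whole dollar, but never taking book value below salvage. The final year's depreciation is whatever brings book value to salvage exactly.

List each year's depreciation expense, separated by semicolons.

Depreciable base = $299,802 − $30,600 = $269,202.
Year 1: DB = ⌊$299,802 × 200%/6⌋ = $99,934; SL = ⌊$269,202/6⌋ = $44,867 → take DB $99,934. Book value $199,868.
Year 2: DB = ⌊$199,868 × 200%/6⌋ = $66,622; SL = ⌊$169,268/5⌋ = $33,853 → take DB $66,622. Book value $133,246.
Year 3: DB = ⌊$133,246 × 200%/6⌋ = $44,415; SL = ⌊$102,646/4⌋ = $25,661 → take DB $44,415. Book value $88,831.
Year 4: DB = ⌊$88,831 × 200%/6⌋ = $29,610; SL = ⌊$58,231/3⌋ = $19,410 → take DB $29,610. Book value $59,221.
Year 5: DB = ⌊$59,221 × 200%/6⌋ = $19,740; SL = ⌊$28,621/2⌋ = $14,310 → take DB $19,740. Book value $39,481.
Year 6 (final): $39,481 − $30,600 = $8,881. Book value $30,600.

$99,934; $66,622; $44,415; $29,610; $19,740; $8,881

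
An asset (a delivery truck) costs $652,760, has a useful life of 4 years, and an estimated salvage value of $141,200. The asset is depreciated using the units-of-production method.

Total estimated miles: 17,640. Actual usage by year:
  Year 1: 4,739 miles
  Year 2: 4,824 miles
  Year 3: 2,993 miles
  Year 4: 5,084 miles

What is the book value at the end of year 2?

Depreciable base = $652,760 − $141,200 = $511,560.
Rate = $511,560 / 17,640 miles = $29 per mile.
Year 1: 4,739 × $29 = $137,431. Book value $515,329.
Year 2: 4,824 × $29 = $139,896. Book value $375,433.

$375,433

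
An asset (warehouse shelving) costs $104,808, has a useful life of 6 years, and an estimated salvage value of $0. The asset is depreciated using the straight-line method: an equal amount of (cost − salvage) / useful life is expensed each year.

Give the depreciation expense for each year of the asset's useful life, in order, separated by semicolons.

$17,468; $17,468; $17,468; $17,468; $17,468; $17,468

Depreciable base = $104,808 − $0 = $104,808.
Annual expense = $104,808 / 6 = $17,468.
End of year 1: book value $87,340.
End of year 2: book value $69,872.
End of year 3: book value $52,404.
End of year 4: book value $34,936.
End of year 5: book value $17,468.
End of year 6: book value $0.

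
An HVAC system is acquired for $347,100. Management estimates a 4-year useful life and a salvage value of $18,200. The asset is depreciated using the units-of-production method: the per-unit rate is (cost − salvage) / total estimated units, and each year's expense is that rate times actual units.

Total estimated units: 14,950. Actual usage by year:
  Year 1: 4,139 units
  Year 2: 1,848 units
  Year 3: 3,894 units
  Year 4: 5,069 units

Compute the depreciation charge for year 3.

$85,668

Depreciable base = $347,100 − $18,200 = $328,900.
Rate = $328,900 / 14,950 units = $22 per unit.
Year 1: 4,139 × $22 = $91,058. Book value $256,042.
Year 2: 1,848 × $22 = $40,656. Book value $215,386.
Year 3: 3,894 × $22 = $85,668. Book value $129,718.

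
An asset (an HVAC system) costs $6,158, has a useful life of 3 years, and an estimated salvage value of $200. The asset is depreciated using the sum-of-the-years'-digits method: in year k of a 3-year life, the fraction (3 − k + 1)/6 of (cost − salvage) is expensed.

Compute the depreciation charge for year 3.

$993

Depreciable base = $6,158 − $200 = $5,958.
Sum of the years' digits = 3+2+1 = 6.
Year 1: $5,958 × 3/6 = $2,979. Book value $3,179.
Year 2: $5,958 × 2/6 = $1,986. Book value $1,193.
Year 3: $5,958 × 1/6 = $993. Book value $200.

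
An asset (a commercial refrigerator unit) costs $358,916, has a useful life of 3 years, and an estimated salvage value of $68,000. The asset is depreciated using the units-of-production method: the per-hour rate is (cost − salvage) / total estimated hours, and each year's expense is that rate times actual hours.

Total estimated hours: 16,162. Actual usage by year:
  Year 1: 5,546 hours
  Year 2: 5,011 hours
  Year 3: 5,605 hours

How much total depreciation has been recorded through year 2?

Depreciable base = $358,916 − $68,000 = $290,916.
Rate = $290,916 / 16,162 hours = $18 per hour.
Year 1: 5,546 × $18 = $99,828. Book value $259,088.
Year 2: 5,011 × $18 = $90,198. Book value $168,890.
Accumulated through year 2 = $358,916 − $168,890 = $190,026.

$190,026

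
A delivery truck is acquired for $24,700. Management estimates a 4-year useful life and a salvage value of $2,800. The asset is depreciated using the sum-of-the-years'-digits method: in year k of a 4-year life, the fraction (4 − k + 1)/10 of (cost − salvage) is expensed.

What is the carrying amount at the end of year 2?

$9,370

Depreciable base = $24,700 − $2,800 = $21,900.
Sum of the years' digits = 4+3+2+1 = 10.
Year 1: $21,900 × 4/10 = $8,760. Book value $15,940.
Year 2: $21,900 × 3/10 = $6,570. Book value $9,370.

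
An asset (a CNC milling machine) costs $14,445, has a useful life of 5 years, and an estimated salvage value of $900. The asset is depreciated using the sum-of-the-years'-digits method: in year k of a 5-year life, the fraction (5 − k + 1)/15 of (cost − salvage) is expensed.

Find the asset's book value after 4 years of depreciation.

$1,803

Depreciable base = $14,445 − $900 = $13,545.
Sum of the years' digits = 5+4+3+2+1 = 15.
Year 1: $13,545 × 5/15 = $4,515. Book value $9,930.
Year 2: $13,545 × 4/15 = $3,612. Book value $6,318.
Year 3: $13,545 × 3/15 = $2,709. Book value $3,609.
Year 4: $13,545 × 2/15 = $1,806. Book value $1,803.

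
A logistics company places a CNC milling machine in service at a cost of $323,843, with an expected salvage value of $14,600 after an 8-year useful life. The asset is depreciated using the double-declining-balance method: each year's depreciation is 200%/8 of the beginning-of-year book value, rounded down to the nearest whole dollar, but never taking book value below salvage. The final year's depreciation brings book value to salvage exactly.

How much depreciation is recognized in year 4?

$34,155

Depreciable base = $323,843 − $14,600 = $309,243.
Year 1: ⌊$323,843 × 200%/8⌋ = $80,960. Book value $242,883.
Year 2: ⌊$242,883 × 200%/8⌋ = $60,720. Book value $182,163.
Year 3: ⌊$182,163 × 200%/8⌋ = $45,540. Book value $136,623.
Year 4: ⌊$136,623 × 200%/8⌋ = $34,155. Book value $102,468.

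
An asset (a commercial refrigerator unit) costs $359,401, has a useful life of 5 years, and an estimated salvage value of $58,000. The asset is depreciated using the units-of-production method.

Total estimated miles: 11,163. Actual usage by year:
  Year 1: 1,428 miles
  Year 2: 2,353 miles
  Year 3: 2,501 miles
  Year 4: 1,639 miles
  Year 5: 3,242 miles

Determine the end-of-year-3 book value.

$189,787

Depreciable base = $359,401 − $58,000 = $301,401.
Rate = $301,401 / 11,163 miles = $27 per mile.
Year 1: 1,428 × $27 = $38,556. Book value $320,845.
Year 2: 2,353 × $27 = $63,531. Book value $257,314.
Year 3: 2,501 × $27 = $67,527. Book value $189,787.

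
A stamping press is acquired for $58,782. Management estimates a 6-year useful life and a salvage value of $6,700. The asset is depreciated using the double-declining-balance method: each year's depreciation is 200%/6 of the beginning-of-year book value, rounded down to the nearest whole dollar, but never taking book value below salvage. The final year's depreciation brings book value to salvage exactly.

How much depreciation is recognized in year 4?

$5,806

Depreciable base = $58,782 − $6,700 = $52,082.
Year 1: ⌊$58,782 × 200%/6⌋ = $19,594. Book value $39,188.
Year 2: ⌊$39,188 × 200%/6⌋ = $13,062. Book value $26,126.
Year 3: ⌊$26,126 × 200%/6⌋ = $8,708. Book value $17,418.
Year 4: ⌊$17,418 × 200%/6⌋ = $5,806. Book value $11,612.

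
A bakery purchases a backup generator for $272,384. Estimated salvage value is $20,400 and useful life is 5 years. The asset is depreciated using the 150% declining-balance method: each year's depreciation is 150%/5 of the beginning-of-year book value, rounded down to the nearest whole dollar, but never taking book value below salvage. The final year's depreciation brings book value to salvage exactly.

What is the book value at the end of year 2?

Depreciable base = $272,384 − $20,400 = $251,984.
Year 1: ⌊$272,384 × 150%/5⌋ = $81,715. Book value $190,669.
Year 2: ⌊$190,669 × 150%/5⌋ = $57,200. Book value $133,469.

$133,469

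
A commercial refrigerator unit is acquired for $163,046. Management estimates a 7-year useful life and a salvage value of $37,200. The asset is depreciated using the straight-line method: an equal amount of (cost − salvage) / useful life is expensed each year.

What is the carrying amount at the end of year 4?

Depreciable base = $163,046 − $37,200 = $125,846.
Annual expense = $125,846 / 7 = $17,978.
End of year 1: book value $145,068.
End of year 2: book value $127,090.
End of year 3: book value $109,112.
End of year 4: book value $91,134.

$91,134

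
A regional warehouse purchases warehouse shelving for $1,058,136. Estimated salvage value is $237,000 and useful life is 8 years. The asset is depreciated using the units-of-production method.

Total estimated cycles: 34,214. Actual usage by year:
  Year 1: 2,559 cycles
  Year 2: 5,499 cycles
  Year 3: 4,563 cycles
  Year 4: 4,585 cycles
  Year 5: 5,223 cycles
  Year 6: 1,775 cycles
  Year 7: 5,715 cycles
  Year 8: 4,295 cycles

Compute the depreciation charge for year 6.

Depreciable base = $1,058,136 − $237,000 = $821,136.
Rate = $821,136 / 34,214 cycles = $24 per cycle.
Year 1: 2,559 × $24 = $61,416. Book value $996,720.
Year 2: 5,499 × $24 = $131,976. Book value $864,744.
Year 3: 4,563 × $24 = $109,512. Book value $755,232.
Year 4: 4,585 × $24 = $110,040. Book value $645,192.
Year 5: 5,223 × $24 = $125,352. Book value $519,840.
Year 6: 1,775 × $24 = $42,600. Book value $477,240.

$42,600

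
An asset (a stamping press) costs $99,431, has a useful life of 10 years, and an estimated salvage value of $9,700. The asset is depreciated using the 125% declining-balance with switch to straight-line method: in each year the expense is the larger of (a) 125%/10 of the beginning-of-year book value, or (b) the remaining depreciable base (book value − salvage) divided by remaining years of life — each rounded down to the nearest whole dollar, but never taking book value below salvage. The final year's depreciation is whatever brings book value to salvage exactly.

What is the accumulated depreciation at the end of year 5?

Depreciable base = $99,431 − $9,700 = $89,731.
Year 1: DB = ⌊$99,431 × 125%/10⌋ = $12,428; SL = ⌊$89,731/10⌋ = $8,973 → take DB $12,428. Book value $87,003.
Year 2: DB = ⌊$87,003 × 125%/10⌋ = $10,875; SL = ⌊$77,303/9⌋ = $8,589 → take DB $10,875. Book value $76,128.
Year 3: DB = ⌊$76,128 × 125%/10⌋ = $9,516; SL = ⌊$66,428/8⌋ = $8,303 → take DB $9,516. Book value $66,612.
Year 4: DB = ⌊$66,612 × 125%/10⌋ = $8,326; SL = ⌊$56,912/7⌋ = $8,130 → take DB $8,326. Book value $58,286.
Year 5: DB = ⌊$58,286 × 125%/10⌋ = $7,285; SL = ⌊$48,586/6⌋ = $8,097 → take SL $8,097. Book value $50,189.
Accumulated through year 5 = $99,431 − $50,189 = $49,242.

$49,242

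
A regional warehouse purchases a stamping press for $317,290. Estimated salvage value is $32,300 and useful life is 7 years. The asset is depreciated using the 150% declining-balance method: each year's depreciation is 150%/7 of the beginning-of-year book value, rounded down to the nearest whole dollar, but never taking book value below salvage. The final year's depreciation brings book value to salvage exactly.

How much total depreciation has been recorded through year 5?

Depreciable base = $317,290 − $32,300 = $284,990.
Year 1: ⌊$317,290 × 150%/7⌋ = $67,990. Book value $249,300.
Year 2: ⌊$249,300 × 150%/7⌋ = $53,421. Book value $195,879.
Year 3: ⌊$195,879 × 150%/7⌋ = $41,974. Book value $153,905.
Year 4: ⌊$153,905 × 150%/7⌋ = $32,979. Book value $120,926.
Year 5: ⌊$120,926 × 150%/7⌋ = $25,912. Book value $95,014.
Accumulated through year 5 = $317,290 − $95,014 = $222,276.

$222,276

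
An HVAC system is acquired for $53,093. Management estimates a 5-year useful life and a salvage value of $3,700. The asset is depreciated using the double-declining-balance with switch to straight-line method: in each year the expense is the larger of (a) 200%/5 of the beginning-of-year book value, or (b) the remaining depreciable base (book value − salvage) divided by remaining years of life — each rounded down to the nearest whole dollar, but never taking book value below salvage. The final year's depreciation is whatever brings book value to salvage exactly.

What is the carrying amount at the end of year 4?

Depreciable base = $53,093 − $3,700 = $49,393.
Year 1: DB = ⌊$53,093 × 200%/5⌋ = $21,237; SL = ⌊$49,393/5⌋ = $9,878 → take DB $21,237. Book value $31,856.
Year 2: DB = ⌊$31,856 × 200%/5⌋ = $12,742; SL = ⌊$28,156/4⌋ = $7,039 → take DB $12,742. Book value $19,114.
Year 3: DB = ⌊$19,114 × 200%/5⌋ = $7,645; SL = ⌊$15,414/3⌋ = $5,138 → take DB $7,645. Book value $11,469.
Year 4: DB = ⌊$11,469 × 200%/5⌋ = $4,587; SL = ⌊$7,769/2⌋ = $3,884 → take DB $4,587. Book value $6,882.

$6,882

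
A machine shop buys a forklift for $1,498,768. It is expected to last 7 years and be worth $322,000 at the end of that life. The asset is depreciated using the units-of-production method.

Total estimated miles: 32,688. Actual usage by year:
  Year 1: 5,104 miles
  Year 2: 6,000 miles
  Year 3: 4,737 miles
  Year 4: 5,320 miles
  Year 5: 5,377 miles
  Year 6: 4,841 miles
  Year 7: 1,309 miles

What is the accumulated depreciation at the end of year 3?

Depreciable base = $1,498,768 − $322,000 = $1,176,768.
Rate = $1,176,768 / 32,688 miles = $36 per mile.
Year 1: 5,104 × $36 = $183,744. Book value $1,315,024.
Year 2: 6,000 × $36 = $216,000. Book value $1,099,024.
Year 3: 4,737 × $36 = $170,532. Book value $928,492.
Accumulated through year 3 = $1,498,768 − $928,492 = $570,276.

$570,276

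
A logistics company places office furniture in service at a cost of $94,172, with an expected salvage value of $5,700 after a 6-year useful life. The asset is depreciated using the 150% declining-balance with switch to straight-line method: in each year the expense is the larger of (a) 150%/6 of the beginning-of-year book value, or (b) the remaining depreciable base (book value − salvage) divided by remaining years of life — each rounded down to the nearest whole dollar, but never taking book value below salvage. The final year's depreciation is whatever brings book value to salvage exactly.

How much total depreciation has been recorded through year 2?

Depreciable base = $94,172 − $5,700 = $88,472.
Year 1: DB = ⌊$94,172 × 150%/6⌋ = $23,543; SL = ⌊$88,472/6⌋ = $14,745 → take DB $23,543. Book value $70,629.
Year 2: DB = ⌊$70,629 × 150%/6⌋ = $17,657; SL = ⌊$64,929/5⌋ = $12,985 → take DB $17,657. Book value $52,972.
Accumulated through year 2 = $94,172 − $52,972 = $41,200.

$41,200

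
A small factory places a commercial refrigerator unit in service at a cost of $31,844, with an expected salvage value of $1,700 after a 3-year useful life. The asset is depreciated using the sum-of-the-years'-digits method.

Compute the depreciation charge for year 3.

$5,024

Depreciable base = $31,844 − $1,700 = $30,144.
Sum of the years' digits = 3+2+1 = 6.
Year 1: $30,144 × 3/6 = $15,072. Book value $16,772.
Year 2: $30,144 × 2/6 = $10,048. Book value $6,724.
Year 3: $30,144 × 1/6 = $5,024. Book value $1,700.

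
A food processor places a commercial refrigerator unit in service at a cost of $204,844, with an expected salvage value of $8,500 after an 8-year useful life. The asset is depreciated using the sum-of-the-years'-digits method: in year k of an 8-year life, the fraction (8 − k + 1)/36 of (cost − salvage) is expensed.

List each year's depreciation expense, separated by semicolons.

Depreciable base = $204,844 − $8,500 = $196,344.
Sum of the years' digits = 8+7+6+5+4+3+2+1 = 36.
Year 1: $196,344 × 8/36 = $43,632. Book value $161,212.
Year 2: $196,344 × 7/36 = $38,178. Book value $123,034.
Year 3: $196,344 × 6/36 = $32,724. Book value $90,310.
Year 4: $196,344 × 5/36 = $27,270. Book value $63,040.
Year 5: $196,344 × 4/36 = $21,816. Book value $41,224.
Year 6: $196,344 × 3/36 = $16,362. Book value $24,862.
Year 7: $196,344 × 2/36 = $10,908. Book value $13,954.
Year 8: $196,344 × 1/36 = $5,454. Book value $8,500.

$43,632; $38,178; $32,724; $27,270; $21,816; $16,362; $10,908; $5,454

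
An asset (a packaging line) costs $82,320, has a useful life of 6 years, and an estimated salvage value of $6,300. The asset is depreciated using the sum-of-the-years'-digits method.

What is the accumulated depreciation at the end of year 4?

Depreciable base = $82,320 − $6,300 = $76,020.
Sum of the years' digits = 6+5+4+3+2+1 = 21.
Year 1: $76,020 × 6/21 = $21,720. Book value $60,600.
Year 2: $76,020 × 5/21 = $18,100. Book value $42,500.
Year 3: $76,020 × 4/21 = $14,480. Book value $28,020.
Year 4: $76,020 × 3/21 = $10,860. Book value $17,160.
Accumulated through year 4 = $82,320 − $17,160 = $65,160.

$65,160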